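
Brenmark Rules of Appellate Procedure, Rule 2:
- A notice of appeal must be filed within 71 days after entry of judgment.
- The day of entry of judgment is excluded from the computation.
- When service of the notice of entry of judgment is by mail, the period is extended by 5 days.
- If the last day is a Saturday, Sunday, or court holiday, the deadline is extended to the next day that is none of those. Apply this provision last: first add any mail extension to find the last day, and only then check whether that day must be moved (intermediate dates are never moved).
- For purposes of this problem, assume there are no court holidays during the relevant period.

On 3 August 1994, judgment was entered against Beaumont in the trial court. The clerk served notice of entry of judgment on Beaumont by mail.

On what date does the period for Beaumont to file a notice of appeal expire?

October 18, 1994

71 days after 3 August 1994 is October 13, 1994.
Service was by mail, adding 5 days: October 13, 1994 + 5 days = October 18, 1994.
October 18, 1994 is a Tuesday and not a court holiday, so no extension applies.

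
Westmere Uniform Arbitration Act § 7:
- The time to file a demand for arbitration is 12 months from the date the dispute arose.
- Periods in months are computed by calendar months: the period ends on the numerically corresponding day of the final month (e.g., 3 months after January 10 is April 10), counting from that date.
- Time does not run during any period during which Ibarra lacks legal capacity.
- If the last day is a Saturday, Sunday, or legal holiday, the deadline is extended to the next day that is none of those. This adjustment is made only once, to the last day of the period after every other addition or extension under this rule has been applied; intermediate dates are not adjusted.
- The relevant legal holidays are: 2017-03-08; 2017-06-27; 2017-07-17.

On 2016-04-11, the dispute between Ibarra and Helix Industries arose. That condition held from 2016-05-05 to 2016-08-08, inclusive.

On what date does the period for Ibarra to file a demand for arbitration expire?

July 18, 2017

12 months after 2016-04-11 is April 11, 2017.
From May 5, 2016 through August 8, 2016 inclusive is 96 days; tolling adds 96 days: April 11, 2017 + 96 days = July 16, 2017.
July 16, 2017 is Sunday; July 17, 2017 is a listed holiday. The next qualifying day is July 18, 2017.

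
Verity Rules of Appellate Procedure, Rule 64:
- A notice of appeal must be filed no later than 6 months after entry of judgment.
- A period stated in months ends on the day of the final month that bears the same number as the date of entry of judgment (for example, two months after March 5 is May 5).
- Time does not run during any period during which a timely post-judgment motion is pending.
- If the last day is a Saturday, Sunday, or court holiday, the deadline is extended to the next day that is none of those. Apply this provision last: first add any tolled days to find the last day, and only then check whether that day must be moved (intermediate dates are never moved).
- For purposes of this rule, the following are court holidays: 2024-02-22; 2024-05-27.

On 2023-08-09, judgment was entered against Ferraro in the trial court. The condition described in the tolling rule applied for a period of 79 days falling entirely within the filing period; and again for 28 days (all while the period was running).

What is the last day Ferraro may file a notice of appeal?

May 28, 2024

6 months after 2023-08-09 is February 9, 2024.
Tolling adds 79 days: February 9, 2024 + 79 days = April 28, 2024.
Tolling adds 28 days: April 28, 2024 + 28 days = May 26, 2024.
May 26, 2024 is Sunday; May 27, 2024 is a listed holiday. The next qualifying day is May 28, 2024.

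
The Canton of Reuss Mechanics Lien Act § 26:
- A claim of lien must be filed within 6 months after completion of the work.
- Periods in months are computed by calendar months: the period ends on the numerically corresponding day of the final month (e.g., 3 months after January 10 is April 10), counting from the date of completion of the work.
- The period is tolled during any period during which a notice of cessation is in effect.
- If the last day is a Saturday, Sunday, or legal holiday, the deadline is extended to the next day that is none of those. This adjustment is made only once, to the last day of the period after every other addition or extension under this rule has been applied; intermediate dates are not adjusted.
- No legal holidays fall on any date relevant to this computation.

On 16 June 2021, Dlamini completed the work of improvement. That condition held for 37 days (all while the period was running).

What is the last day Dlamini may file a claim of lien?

6 months after 16 June 2021 is December 16, 2021.
Tolling adds 37 days: December 16, 2021 + 37 days = January 22, 2022.
January 22, 2022 is Saturday; January 23, 2022 is Sunday. The next qualifying day is January 24, 2022.

January 24, 2022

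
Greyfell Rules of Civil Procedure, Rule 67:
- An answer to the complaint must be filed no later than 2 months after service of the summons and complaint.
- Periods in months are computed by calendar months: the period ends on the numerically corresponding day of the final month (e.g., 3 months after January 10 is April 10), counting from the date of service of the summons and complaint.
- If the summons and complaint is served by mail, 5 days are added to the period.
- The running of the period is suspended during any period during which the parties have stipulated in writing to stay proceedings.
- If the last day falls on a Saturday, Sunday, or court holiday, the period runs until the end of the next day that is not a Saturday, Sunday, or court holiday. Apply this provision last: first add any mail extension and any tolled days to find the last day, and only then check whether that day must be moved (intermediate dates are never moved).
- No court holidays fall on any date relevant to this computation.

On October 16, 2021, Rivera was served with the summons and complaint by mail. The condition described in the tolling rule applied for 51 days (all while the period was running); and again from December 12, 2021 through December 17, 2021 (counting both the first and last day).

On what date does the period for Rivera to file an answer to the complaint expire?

February 16, 2022

2 months after October 16, 2021 is December 16, 2021.
Service was by mail, adding 5 days: December 16, 2021 + 5 days = December 21, 2021.
Tolling adds 51 days: December 21, 2021 + 51 days = February 10, 2022.
From December 12, 2021 through December 17, 2021 inclusive is 6 days; tolling adds 6 days: February 10, 2022 + 6 days = February 16, 2022.
February 16, 2022 is a Wednesday and not a court holiday, so no extension applies.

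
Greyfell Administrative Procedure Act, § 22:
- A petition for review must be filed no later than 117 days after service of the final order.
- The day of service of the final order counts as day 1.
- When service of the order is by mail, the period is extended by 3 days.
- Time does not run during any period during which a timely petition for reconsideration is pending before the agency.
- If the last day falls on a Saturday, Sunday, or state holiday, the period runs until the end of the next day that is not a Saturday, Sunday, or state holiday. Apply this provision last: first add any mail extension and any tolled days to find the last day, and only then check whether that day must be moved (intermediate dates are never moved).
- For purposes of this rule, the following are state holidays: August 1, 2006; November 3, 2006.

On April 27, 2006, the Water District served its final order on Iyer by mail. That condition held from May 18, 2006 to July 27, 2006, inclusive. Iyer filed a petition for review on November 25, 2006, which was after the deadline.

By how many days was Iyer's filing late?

19 days

Counting April 27, 2006 as day 1, day 117 is August 21, 2006.
Service was by mail, adding 3 days: August 21, 2006 + 3 days = August 24, 2006.
From May 18, 2006 through July 27, 2006 inclusive is 71 days; tolling adds 71 days: August 24, 2006 + 71 days = November 3, 2006.
November 3, 2006 is a listed holiday; November 4, 2006 is Saturday; November 5, 2006 is Sunday. The next qualifying day is November 6, 2006.
The deadline is November 6, 2006; from November 6, 2006 to November 25, 2006 is 19 days.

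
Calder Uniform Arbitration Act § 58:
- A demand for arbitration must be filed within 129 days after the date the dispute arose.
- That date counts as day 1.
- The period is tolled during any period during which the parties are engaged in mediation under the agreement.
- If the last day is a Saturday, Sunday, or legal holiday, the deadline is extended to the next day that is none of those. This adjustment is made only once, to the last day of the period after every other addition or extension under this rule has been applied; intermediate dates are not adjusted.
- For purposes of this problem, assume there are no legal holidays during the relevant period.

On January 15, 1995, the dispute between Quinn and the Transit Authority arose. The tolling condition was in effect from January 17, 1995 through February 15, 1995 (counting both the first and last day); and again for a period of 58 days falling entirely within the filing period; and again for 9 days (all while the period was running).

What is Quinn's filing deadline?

Counting January 15, 1995 as day 1, day 129 is May 23, 1995.
From January 17, 1995 through February 15, 1995 inclusive is 30 days; tolling adds 30 days: May 23, 1995 + 30 days = June 22, 1995.
Tolling adds 58 days: June 22, 1995 + 58 days = August 19, 1995.
Tolling adds 9 days: August 19, 1995 + 9 days = August 28, 1995.
August 28, 1995 is a Monday and not a legal holiday, so no extension applies.

August 28, 1995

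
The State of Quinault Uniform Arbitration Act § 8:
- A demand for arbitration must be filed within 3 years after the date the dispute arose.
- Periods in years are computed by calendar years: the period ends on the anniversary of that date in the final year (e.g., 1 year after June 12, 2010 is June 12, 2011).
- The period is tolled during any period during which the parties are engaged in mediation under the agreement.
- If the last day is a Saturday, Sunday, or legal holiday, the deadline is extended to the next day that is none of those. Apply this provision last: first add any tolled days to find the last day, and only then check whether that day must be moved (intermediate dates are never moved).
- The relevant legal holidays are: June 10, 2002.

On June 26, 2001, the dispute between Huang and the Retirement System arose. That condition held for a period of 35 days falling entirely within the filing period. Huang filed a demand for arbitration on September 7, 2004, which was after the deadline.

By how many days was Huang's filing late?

3 years after June 26, 2001 is June 26, 2004.
Tolling adds 35 days: June 26, 2004 + 35 days = July 31, 2004.
July 31, 2004 is Saturday; August 1, 2004 is Sunday. The next qualifying day is August 2, 2004.
The deadline is August 2, 2004; from August 2, 2004 to September 7, 2004 is 36 days.

36 days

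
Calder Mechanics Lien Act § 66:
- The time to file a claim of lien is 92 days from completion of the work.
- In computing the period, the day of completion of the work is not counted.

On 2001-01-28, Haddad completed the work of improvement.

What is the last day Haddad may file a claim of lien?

April 30, 2001

92 days after 2001-01-28 is April 30, 2001.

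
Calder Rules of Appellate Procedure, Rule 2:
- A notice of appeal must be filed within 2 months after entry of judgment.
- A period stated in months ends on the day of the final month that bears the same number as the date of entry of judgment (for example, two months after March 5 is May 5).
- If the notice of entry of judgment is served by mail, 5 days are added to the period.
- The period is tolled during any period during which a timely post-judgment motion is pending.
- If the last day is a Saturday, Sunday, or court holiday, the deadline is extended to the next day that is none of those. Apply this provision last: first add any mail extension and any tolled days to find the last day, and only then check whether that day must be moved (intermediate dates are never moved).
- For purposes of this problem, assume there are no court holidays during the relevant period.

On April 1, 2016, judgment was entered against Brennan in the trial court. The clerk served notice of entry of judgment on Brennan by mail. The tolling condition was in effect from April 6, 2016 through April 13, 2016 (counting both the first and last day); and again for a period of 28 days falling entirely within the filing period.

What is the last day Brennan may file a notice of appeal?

July 12, 2016

2 months after April 1, 2016 is June 1, 2016.
Service was by mail, adding 5 days: June 1, 2016 + 5 days = June 6, 2016.
From April 6, 2016 through April 13, 2016 inclusive is 8 days; tolling adds 8 days: June 6, 2016 + 8 days = June 14, 2016.
Tolling adds 28 days: June 14, 2016 + 28 days = July 12, 2016.
July 12, 2016 is a Tuesday and not a court holiday, so no extension applies.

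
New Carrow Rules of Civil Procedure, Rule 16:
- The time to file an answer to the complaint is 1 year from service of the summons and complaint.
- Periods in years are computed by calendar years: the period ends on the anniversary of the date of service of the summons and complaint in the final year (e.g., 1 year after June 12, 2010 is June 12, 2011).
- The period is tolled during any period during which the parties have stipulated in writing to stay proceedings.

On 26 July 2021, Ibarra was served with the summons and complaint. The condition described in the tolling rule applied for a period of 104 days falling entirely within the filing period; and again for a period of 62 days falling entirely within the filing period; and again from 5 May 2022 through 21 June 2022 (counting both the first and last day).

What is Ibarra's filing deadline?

February 25, 2023

1 year after 26 July 2021 is July 26, 2022.
Tolling adds 104 days: July 26, 2022 + 104 days = November 7, 2022.
Tolling adds 62 days: November 7, 2022 + 62 days = January 8, 2023.
From May 5, 2022 through June 21, 2022 inclusive is 48 days; tolling adds 48 days: January 8, 2023 + 48 days = February 25, 2023.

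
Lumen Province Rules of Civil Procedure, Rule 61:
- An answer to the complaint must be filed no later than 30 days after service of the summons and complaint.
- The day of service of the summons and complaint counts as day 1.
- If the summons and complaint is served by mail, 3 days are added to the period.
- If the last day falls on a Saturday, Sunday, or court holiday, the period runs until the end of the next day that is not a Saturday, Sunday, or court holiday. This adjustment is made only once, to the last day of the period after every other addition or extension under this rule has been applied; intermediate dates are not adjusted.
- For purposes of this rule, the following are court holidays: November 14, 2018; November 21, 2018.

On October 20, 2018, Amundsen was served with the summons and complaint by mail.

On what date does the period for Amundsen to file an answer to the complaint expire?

November 22, 2018

Counting October 20, 2018 as day 1, day 30 is November 18, 2018.
Service was by mail, adding 3 days: November 18, 2018 + 3 days = November 21, 2018.
November 21, 2018 is a listed holiday. The next qualifying day is November 22, 2018.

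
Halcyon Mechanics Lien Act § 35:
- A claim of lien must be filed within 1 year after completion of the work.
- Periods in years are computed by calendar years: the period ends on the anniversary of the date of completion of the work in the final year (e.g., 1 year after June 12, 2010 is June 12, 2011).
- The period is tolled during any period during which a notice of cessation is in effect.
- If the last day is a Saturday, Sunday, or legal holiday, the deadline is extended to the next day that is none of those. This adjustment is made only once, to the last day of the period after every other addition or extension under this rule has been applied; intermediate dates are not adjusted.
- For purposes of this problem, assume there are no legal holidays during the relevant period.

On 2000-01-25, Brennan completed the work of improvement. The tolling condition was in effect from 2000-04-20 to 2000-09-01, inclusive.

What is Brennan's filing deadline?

1 year after 2000-01-25 is January 25, 2001.
From April 20, 2000 through September 1, 2000 inclusive is 135 days; tolling adds 135 days: January 25, 2001 + 135 days = June 9, 2001.
June 9, 2001 is Saturday; June 10, 2001 is Sunday. The next qualifying day is June 11, 2001.

June 11, 2001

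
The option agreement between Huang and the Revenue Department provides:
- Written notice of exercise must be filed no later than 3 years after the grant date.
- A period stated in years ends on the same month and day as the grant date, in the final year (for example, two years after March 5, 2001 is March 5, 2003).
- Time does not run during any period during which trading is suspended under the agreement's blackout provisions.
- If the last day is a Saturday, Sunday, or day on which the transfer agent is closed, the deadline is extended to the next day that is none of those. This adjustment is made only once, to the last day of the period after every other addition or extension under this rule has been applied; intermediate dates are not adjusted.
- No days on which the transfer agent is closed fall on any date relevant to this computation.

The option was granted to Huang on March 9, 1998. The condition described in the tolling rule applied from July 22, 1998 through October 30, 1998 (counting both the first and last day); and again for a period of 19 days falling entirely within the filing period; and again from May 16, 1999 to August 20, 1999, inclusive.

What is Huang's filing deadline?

3 years after March 9, 1998 is March 9, 2001.
From July 22, 1998 through October 30, 1998 inclusive is 101 days; tolling adds 101 days: March 9, 2001 + 101 days = June 18, 2001.
Tolling adds 19 days: June 18, 2001 + 19 days = July 7, 2001.
From May 16, 1999 through August 20, 1999 inclusive is 97 days; tolling adds 97 days: July 7, 2001 + 97 days = October 12, 2001.
October 12, 2001 is a Friday and not a day on which the transfer agent is closed, so no extension applies.

October 12, 2001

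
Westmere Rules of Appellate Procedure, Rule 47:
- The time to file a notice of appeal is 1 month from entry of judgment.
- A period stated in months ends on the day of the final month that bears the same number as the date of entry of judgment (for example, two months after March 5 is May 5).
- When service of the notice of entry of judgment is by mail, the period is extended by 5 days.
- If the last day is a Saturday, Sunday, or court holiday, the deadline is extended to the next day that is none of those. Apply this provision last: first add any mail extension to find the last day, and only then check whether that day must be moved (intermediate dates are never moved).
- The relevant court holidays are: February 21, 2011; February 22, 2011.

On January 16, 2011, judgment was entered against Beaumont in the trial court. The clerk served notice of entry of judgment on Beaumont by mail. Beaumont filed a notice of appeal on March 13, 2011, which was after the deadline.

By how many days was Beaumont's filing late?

1 month after January 16, 2011 is February 16, 2011.
Service was by mail, adding 5 days: February 16, 2011 + 5 days = February 21, 2011.
February 21, 2011 is a listed holiday; February 22, 2011 is a listed holiday. The next qualifying day is February 23, 2011.
The deadline is February 23, 2011; from February 23, 2011 to March 13, 2011 is 18 days.

18 days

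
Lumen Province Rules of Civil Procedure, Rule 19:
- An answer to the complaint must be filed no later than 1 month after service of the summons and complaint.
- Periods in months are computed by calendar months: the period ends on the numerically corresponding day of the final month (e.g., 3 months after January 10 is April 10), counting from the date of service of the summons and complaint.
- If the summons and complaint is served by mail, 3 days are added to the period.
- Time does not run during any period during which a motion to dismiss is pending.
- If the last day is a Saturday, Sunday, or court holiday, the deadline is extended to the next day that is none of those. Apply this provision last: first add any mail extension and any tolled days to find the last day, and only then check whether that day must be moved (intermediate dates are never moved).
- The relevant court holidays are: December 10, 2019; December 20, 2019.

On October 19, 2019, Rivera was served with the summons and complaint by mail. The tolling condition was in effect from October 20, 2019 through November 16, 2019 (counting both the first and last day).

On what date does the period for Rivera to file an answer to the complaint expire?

December 23, 2019

1 month after October 19, 2019 is November 19, 2019.
Service was by mail, adding 3 days: November 19, 2019 + 3 days = November 22, 2019.
From October 20, 2019 through November 16, 2019 inclusive is 28 days; tolling adds 28 days: November 22, 2019 + 28 days = December 20, 2019.
December 20, 2019 is a listed holiday; December 21, 2019 is Saturday; December 22, 2019 is Sunday. The next qualifying day is December 23, 2019.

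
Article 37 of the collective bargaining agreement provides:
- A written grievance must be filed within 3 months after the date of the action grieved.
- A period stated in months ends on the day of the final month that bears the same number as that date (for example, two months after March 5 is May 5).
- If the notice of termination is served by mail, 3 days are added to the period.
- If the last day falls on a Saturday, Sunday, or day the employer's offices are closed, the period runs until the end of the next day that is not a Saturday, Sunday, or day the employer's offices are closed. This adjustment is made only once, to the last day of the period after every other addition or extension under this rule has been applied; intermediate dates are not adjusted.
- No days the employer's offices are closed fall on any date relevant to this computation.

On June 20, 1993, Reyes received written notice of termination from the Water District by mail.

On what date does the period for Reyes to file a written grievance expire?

September 23, 1993

3 months after June 20, 1993 is September 20, 1993.
Service was by mail, adding 3 days: September 20, 1993 + 3 days = September 23, 1993.
September 23, 1993 is a Thursday and not a day the employer's offices are closed, so no extension applies.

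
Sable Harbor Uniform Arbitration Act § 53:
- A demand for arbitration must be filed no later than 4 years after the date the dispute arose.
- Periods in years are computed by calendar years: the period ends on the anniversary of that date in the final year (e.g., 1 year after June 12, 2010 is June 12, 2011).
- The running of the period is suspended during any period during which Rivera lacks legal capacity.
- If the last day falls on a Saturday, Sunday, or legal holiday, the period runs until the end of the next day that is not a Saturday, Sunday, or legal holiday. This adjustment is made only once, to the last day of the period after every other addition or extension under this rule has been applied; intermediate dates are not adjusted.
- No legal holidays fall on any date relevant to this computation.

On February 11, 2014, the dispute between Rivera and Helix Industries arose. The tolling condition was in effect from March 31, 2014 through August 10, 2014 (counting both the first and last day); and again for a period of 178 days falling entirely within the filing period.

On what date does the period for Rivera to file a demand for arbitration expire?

4 years after February 11, 2014 is February 11, 2018.
From March 31, 2014 through August 10, 2014 inclusive is 133 days; tolling adds 133 days: February 11, 2018 + 133 days = June 24, 2018.
Tolling adds 178 days: June 24, 2018 + 178 days = December 19, 2018.
December 19, 2018 is a Wednesday and not a legal holiday, so no extension applies.

December 19, 2018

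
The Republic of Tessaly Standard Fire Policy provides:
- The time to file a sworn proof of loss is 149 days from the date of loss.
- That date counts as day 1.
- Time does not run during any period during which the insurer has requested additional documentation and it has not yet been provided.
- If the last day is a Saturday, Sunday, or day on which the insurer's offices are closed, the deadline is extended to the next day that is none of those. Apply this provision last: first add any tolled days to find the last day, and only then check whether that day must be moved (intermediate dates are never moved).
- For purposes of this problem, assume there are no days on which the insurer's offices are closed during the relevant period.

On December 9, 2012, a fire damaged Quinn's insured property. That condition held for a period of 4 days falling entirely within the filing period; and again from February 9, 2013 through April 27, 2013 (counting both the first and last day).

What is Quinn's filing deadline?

July 29, 2013

Counting December 9, 2012 as day 1, day 149 is May 6, 2013.
Tolling adds 4 days: May 6, 2013 + 4 days = May 10, 2013.
From February 9, 2013 through April 27, 2013 inclusive is 78 days; tolling adds 78 days: May 10, 2013 + 78 days = July 27, 2013.
July 27, 2013 is Saturday; July 28, 2013 is Sunday. The next qualifying day is July 29, 2013.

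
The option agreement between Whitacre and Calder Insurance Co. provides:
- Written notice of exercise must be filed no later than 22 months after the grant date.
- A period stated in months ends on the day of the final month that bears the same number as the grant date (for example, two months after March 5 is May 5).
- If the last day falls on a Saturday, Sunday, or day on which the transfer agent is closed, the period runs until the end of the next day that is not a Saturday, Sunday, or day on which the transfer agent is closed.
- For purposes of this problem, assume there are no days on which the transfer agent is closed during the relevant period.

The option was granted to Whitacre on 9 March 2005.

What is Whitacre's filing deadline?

January 9, 2007

22 months after 9 March 2005 is January 9, 2007.
January 9, 2007 is a Tuesday and not a day on which the transfer agent is closed, so no extension applies.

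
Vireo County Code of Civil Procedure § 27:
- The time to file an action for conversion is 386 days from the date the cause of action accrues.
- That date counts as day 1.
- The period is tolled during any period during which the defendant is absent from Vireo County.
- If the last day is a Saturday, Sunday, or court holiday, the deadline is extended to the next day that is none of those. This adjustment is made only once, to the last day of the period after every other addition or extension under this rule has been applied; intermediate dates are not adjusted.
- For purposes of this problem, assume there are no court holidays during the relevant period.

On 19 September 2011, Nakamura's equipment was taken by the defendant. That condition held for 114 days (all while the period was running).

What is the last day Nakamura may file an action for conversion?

Counting 19 September 2011 as day 1, day 386 is October 8, 2012.
Tolling adds 114 days: October 8, 2012 + 114 days = January 30, 2013.
January 30, 2013 is a Wednesday and not a court holiday, so no extension applies.

January 30, 2013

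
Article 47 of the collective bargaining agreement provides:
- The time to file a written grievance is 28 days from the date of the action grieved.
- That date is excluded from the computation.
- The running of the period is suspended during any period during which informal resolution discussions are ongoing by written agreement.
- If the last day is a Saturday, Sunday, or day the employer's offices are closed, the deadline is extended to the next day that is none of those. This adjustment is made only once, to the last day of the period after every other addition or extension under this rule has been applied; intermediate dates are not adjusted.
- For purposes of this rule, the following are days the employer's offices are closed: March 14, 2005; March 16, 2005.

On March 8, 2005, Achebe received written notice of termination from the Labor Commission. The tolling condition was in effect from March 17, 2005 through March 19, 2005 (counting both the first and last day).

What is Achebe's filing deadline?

April 8, 2005

28 days after March 8, 2005 is April 5, 2005.
From March 17, 2005 through March 19, 2005 inclusive is 3 days; tolling adds 3 days: April 5, 2005 + 3 days = April 8, 2005.
April 8, 2005 is a Friday and not a day the employer's offices are closed, so no extension applies.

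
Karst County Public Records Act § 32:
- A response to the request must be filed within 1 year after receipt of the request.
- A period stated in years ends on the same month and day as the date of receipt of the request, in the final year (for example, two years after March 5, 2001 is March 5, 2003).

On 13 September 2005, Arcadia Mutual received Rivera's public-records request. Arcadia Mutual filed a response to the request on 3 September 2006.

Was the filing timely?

1 year after 13 September 2005 is September 13, 2006.
The deadline is September 13, 2006; the filing on September 3, 2006 is on or before that date.

Yes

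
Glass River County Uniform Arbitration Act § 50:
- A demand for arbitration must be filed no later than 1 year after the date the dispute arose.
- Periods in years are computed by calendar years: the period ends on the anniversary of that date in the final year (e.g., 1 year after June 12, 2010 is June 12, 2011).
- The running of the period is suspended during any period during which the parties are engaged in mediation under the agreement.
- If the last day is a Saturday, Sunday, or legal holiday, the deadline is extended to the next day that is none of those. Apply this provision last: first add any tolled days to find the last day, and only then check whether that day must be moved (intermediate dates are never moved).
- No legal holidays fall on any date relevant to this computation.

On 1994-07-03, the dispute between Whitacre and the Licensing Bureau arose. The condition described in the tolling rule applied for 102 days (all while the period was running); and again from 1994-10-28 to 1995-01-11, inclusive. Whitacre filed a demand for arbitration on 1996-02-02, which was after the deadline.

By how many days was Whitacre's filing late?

1 year after 1994-07-03 is July 3, 1995.
Tolling adds 102 days: July 3, 1995 + 102 days = October 13, 1995.
From October 28, 1994 through January 11, 1995 inclusive is 76 days; tolling adds 76 days: October 13, 1995 + 76 days = December 28, 1995.
December 28, 1995 is a Thursday and not a legal holiday, so no extension applies.
The deadline is December 28, 1995; from December 28, 1995 to February 2, 1996 is 36 days.

36 days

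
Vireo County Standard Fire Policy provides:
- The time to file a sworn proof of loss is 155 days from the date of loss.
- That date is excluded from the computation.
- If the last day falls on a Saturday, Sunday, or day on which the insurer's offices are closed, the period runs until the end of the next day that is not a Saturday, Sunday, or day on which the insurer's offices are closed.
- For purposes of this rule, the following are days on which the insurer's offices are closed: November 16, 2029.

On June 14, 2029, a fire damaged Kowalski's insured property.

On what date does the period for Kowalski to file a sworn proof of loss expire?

155 days after June 14, 2029 is November 16, 2029.
November 16, 2029 is a listed holiday; November 17, 2029 is Saturday; November 18, 2029 is Sunday. The next qualifying day is November 19, 2029.

November 19, 2029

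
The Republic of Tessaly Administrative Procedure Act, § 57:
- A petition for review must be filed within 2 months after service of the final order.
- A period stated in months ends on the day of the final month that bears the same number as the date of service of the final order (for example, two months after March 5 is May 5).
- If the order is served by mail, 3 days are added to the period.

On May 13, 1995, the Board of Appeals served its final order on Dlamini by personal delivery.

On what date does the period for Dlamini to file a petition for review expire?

July 13, 1995

2 months after May 13, 1995 is July 13, 1995.
Service was not by mail, so no mail extension applies.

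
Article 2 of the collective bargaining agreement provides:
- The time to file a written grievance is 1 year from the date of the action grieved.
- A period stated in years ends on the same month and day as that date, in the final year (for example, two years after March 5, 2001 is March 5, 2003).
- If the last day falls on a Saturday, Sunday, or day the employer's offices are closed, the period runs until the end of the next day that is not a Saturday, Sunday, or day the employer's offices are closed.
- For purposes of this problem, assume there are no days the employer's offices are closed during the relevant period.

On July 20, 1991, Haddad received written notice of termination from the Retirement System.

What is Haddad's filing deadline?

1 year after July 20, 1991 is July 20, 1992.
July 20, 1992 is a Monday and not a day the employer's offices are closed, so no extension applies.

July 20, 1992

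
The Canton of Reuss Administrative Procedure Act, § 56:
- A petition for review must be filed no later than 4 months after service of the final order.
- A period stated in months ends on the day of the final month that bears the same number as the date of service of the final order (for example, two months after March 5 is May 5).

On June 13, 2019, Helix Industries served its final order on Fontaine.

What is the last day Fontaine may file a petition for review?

October 13, 2019

4 months after June 13, 2019 is October 13, 2019.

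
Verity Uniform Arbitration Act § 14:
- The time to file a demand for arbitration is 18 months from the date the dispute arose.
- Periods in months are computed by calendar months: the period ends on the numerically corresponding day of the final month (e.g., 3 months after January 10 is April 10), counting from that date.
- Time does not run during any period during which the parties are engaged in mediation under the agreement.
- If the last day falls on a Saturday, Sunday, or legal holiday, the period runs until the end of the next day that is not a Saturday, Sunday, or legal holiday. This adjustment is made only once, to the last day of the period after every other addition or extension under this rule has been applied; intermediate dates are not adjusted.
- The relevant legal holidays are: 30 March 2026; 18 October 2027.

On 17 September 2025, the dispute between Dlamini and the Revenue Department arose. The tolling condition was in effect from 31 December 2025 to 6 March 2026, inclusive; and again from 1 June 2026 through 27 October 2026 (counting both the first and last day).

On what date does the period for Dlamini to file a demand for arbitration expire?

18 months after 17 September 2025 is March 17, 2027.
From December 31, 2025 through March 6, 2026 inclusive is 66 days; tolling adds 66 days: March 17, 2027 + 66 days = May 22, 2027.
From June 1, 2026 through October 27, 2026 inclusive is 149 days; tolling adds 149 days: May 22, 2027 + 149 days = October 18, 2027.
October 18, 2027 is a listed holiday. The next qualifying day is October 19, 2027.

October 19, 2027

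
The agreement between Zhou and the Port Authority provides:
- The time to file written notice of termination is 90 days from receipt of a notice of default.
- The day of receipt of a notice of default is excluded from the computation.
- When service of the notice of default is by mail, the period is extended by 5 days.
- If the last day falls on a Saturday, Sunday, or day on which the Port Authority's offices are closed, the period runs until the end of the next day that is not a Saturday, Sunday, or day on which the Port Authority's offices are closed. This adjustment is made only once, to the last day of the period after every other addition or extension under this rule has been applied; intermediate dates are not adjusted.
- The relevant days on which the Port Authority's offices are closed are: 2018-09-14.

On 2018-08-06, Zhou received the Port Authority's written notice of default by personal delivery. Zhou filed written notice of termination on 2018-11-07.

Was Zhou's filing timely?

90 days after 2018-08-06 is November 4, 2018.
Service was not by mail, so no mail extension applies.
November 4, 2018 is Sunday. The next qualifying day is November 5, 2018.
The deadline is November 5, 2018; the filing on November 7, 2018 is after that date.

No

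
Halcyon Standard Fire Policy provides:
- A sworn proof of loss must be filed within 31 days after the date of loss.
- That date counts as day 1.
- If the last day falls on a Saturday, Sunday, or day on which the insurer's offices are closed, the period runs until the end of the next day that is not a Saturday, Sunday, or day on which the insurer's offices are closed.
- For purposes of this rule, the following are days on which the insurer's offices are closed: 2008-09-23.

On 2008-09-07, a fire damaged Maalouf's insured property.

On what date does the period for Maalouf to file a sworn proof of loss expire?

Counting 2008-09-07 as day 1, day 31 is October 7, 2008.
October 7, 2008 is a Tuesday and not a day on which the insurer's offices are closed, so no extension applies.

October 7, 2008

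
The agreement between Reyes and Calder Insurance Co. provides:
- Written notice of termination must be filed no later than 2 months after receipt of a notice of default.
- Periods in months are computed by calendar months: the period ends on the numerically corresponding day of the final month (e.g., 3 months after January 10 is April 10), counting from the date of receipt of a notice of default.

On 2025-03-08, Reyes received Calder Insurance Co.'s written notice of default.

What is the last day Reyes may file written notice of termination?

May 8, 2025

2 months after 2025-03-08 is May 8, 2025.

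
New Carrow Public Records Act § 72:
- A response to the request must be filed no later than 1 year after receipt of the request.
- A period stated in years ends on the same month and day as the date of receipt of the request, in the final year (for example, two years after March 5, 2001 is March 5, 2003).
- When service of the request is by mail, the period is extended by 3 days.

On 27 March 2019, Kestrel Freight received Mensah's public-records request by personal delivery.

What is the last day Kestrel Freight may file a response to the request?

1 year after 27 March 2019 is March 27, 2020.
Service was not by mail, so no mail extension applies.

March 27, 2020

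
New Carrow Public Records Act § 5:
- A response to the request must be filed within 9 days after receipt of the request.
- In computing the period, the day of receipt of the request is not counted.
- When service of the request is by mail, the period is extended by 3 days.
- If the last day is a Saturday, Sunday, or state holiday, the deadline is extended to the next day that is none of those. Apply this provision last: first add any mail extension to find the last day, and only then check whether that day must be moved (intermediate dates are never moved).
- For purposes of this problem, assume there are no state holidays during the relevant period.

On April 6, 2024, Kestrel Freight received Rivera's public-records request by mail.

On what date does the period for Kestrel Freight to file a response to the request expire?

April 18, 2024

9 days after April 6, 2024 is April 15, 2024.
Service was by mail, adding 3 days: April 15, 2024 + 3 days = April 18, 2024.
April 18, 2024 is a Thursday and not a state holiday, so no extension applies.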